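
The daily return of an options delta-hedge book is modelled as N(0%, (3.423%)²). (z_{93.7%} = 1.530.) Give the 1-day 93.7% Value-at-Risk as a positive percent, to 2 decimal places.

VaR = z·σ = 1.530 × 3.423% = 5.237%.

5.24%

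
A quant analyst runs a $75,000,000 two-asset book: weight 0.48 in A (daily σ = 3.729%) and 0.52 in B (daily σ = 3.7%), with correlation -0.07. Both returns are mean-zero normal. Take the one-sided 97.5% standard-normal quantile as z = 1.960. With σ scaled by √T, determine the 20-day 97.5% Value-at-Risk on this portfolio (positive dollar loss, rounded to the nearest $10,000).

σ_p = √(0.48²·3.729² + 0.52²·3.7² + 2·-0.07·0.48·0.52·3.729·3.7) = 2.534%.
σ_{20d} = 2.534% × √20 = 11.332%.
VaR = 1.960 × 11.332% = 22.211%; on $75,000,000 that is $16,658,250.

$16,660,000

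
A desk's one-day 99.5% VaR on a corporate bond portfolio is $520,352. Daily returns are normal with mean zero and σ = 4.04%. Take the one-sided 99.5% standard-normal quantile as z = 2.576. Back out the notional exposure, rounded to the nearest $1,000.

VaR as a fraction of value: z·σ = 2.576 × 4.04% = 10.407%.
Position = $520,352 / 0.10407 = $5,000,000.

$5,000,000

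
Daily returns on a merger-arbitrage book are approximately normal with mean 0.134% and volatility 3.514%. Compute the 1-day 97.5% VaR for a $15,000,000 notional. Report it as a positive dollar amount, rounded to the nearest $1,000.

$1,013,000

At 97.5% one-sided, z = 1.960.
VaR = −μ + z·σ = −(0.134%) + 1.960 × 3.514% = 6.753%.
On $15,000,000: 0.06753 × $15,000,000 = $1,012,950.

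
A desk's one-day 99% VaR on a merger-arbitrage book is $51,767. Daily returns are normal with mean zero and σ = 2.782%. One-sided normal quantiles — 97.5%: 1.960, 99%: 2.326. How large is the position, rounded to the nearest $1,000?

VaR as a fraction of value: z·σ = 2.326 × 2.782% = 6.47093%.
Position = $51,767 / 0.0647093 = $799,993.

$800,000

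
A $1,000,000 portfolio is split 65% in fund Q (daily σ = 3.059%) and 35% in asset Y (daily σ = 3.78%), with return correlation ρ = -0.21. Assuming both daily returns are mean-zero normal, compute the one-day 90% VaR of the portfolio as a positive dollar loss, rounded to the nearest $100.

$27,500

σ_p² = 0.65²·3.059² + 0.35²·3.78² + 2·-0.21·0.65·0.35·3.059·3.78 = 4.5990 (%²).
σ_p = √4.5990 = 2.145%.
At 90%, z = 1.282.
VaR = 1.282 × 2.145% = 2.750%; on $1,000,000 that is $27,500.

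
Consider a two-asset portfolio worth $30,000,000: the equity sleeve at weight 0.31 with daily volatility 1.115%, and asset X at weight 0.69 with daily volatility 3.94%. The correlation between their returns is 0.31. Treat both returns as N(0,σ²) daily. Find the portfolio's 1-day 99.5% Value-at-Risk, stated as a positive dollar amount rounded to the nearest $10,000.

σ_p² = 0.31²·1.115² + 0.69²·3.94² + 2·0.31·0.31·0.69·1.115·3.94 = 8.0929 (%²).
σ_p = √8.0929 = 2.845%.
At 99.5%, z = 2.576.
VaR = 2.576 × 2.845% = 7.329%; on $30,000,000 that is $2,198,700.

$2,200,000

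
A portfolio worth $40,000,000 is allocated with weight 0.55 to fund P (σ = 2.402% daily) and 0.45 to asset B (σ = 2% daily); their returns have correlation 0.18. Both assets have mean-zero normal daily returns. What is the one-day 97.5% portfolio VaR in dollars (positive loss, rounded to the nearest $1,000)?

$1,354,000

σ_p² = 0.55²·2.402² + 0.45²·2² + 2·0.18·0.55·0.45·2.402·2 = 2.9833 (%²).
σ_p = √2.9833 = 1.727%.
At 97.5%, z = 1.960.
VaR = 1.960 × 1.727% = 3.385%; on $40,000,000 that is $1,354,000.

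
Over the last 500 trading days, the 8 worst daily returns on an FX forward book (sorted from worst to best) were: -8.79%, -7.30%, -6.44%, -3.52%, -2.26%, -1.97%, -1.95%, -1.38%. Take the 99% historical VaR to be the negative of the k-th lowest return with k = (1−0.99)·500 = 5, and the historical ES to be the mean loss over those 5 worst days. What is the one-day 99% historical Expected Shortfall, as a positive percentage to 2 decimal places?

5.66%

The 5 worst returns sum to -28.31%.
ES = −(-28.31%) / 5 = 5.662% ≈ 5.66%.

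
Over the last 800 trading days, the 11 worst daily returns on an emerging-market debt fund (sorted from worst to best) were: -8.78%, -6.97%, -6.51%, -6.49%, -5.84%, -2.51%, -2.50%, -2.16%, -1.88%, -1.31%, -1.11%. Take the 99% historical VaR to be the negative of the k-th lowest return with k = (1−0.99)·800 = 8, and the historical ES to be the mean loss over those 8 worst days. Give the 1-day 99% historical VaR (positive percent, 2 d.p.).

k = 8; the 8th lowest return is -2.16%, so VaR = 2.16%.

2.16%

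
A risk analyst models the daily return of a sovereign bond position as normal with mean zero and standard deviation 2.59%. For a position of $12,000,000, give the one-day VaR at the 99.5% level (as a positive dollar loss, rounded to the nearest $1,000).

At 99.5% one-sided, z = 2.576.
VaR = z·σ = 2.576 × 2.59% = 6.672%.
On $12,000,000: 0.06672 × $12,000,000 = $800,640.

$801,000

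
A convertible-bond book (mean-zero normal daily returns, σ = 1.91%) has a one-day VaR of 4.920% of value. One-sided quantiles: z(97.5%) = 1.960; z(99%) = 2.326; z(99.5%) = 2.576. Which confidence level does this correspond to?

Implied z = VaR/σ = 4.920 / 1.91 = 2.576.
This matches z(99.5%) = 2.576.

99.5%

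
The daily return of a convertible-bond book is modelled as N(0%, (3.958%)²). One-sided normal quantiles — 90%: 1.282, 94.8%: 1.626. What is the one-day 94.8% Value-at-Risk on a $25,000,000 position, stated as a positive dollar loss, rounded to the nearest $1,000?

$1,609,000

VaR = z·σ = 1.626 × 3.958% = 6.436%.
On $25,000,000: 0.06436 × $25,000,000 = $1,609,000.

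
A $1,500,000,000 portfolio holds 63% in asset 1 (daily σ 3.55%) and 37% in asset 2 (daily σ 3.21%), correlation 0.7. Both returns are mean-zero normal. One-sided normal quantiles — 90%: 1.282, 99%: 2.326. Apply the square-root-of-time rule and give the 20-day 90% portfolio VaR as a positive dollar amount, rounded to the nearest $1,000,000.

$274,000,000

σ_p = √(0.63²·3.55² + 0.37²·3.21² + 2·0.7·0.63·0.37·3.55·3.21) = 3.183%.
σ_{20d} = 3.183% × √20 = 14.235%.
VaR = 1.282 × 14.235% = 18.249%; on $1,500,000,000 that is $273,735,000.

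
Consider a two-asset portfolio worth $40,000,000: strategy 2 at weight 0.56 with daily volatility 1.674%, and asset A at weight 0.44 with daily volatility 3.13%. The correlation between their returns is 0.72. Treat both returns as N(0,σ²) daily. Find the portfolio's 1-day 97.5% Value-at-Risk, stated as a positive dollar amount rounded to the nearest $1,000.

$1,688,000

σ_p² = 0.56²·1.674² + 0.44²·3.13² + 2·0.72·0.56·0.44·1.674·3.13 = 4.6346 (%²).
σ_p = √4.6346 = 2.153%.
At 97.5%, z = 1.960.
VaR = 1.960 × 2.153% = 4.220%; on $40,000,000 that is $1,688,000.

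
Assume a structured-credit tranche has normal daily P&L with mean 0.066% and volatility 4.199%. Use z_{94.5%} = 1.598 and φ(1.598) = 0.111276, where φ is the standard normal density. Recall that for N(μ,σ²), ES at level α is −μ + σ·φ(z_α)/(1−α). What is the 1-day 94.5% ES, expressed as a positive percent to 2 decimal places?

Tail multiplier: φ(z)/(1−α) = 0.111276 / 0.055 = 2.023.
ES = −(0.066%) + 4.199% × 2.023 = 8.429%.

8.43%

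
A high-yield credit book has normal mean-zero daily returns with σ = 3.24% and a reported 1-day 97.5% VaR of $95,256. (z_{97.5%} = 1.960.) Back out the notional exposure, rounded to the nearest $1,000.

VaR as a fraction of value: z·σ = 1.960 × 3.24% = 6.3504%.
Position = $95,256 / 0.063504 = $1,500,000.

$1,500,000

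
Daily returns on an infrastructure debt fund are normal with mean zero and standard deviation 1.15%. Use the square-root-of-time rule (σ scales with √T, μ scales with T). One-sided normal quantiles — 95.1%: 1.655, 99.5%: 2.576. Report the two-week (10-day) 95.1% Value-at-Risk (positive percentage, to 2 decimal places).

6.02%

σ_{10d} = 1.15% × √10 = 3.637%.
VaR = 1.655 × 3.637% = 6.019%.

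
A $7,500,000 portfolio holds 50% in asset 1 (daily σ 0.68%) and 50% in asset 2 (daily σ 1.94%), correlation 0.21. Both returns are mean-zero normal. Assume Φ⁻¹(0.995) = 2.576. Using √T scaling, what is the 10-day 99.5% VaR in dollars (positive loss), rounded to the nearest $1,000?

σ_p = √(0.5²·0.68² + 0.5²·1.94² + 2·0.21·0.5·0.5·0.68·1.94) = 1.093%.
σ_{10d} = 1.093% × √10 = 3.456%.
VaR = 2.576 × 3.456% = 8.903%; on $7,500,000 that is $667,725.

$668,000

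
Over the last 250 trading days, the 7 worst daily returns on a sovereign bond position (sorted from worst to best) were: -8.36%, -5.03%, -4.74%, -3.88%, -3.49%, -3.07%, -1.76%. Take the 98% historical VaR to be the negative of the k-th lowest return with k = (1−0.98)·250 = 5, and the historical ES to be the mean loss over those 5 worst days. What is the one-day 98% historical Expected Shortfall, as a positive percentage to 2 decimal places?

The 5 worst returns sum to -25.50%.
ES = −(-25.50%) / 5 = 5.1% ≈ 5.10%.

5.10%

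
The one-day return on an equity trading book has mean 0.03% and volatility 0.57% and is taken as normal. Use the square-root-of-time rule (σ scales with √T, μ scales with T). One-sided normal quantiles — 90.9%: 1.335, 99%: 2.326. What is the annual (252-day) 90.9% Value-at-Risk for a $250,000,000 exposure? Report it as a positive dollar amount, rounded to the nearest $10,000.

σ_{252d} = 0.57% × √252 = 9.048%; μ_{252d} = 252 × 0.03% = 7.560%.
VaR = −(7.560%) + 1.335 × 9.048% = 4.519%.
On $250,000,000: 0.04519 × $250,000,000 = $11,297,500.

$11,300,000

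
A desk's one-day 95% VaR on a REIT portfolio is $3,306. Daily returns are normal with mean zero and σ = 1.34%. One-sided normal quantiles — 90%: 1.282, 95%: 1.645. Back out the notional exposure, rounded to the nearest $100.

VaR as a fraction of value: z·σ = 1.645 × 1.34% = 2.2043%.
Position = $3,306 / 0.022043 = $149,980.

$150,000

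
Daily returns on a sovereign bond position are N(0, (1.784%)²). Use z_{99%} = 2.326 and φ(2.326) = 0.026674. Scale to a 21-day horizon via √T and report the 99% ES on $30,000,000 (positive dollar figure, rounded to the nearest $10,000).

σ_{21d} = 1.784% × √21 = 8.175%.
ES multiplier = φ(z)/(1−α) = 0.026674/0.01 = 2.667.
ES = 8.175% × 2.667 = 21.803%; on $30,000,000: $6,540,900.

$6,540,000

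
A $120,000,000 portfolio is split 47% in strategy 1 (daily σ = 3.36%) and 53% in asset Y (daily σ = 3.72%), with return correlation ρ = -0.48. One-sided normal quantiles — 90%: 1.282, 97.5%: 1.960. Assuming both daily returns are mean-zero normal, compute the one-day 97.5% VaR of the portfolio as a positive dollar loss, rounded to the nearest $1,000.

σ_p² = 0.47²·3.36² + 0.53²·3.72² + 2·-0.48·0.47·0.53·3.36·3.72 = 3.3921 (%²).
σ_p = √3.3921 = 1.842%.
VaR = 1.960 × 1.842% = 3.610%; on $120,000,000 that is $4,332,000.

$4,332,000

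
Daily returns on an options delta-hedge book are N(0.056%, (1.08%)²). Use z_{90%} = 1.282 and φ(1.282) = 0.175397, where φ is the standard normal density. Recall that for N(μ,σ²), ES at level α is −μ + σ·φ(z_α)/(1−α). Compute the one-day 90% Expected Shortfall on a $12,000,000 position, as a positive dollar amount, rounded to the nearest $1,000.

Tail multiplier: φ(z)/(1−α) = 0.175397 / 0.1 = 1.754.
ES = −(0.056%) + 1.08% × 1.754 = 1.838%.
On $12,000,000: 0.01838 × $12,000,000 = $220,560.

$221,000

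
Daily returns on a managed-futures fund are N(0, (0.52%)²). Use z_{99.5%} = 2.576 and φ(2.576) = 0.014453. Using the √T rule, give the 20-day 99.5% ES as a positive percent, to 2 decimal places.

σ_{20d} = 0.52% × √20 = 2.326%.
ES multiplier = φ(z)/(1−α) = 0.014453/0.005 = 2.891.
ES = 2.326% × 2.891 = 6.724%.

6.72%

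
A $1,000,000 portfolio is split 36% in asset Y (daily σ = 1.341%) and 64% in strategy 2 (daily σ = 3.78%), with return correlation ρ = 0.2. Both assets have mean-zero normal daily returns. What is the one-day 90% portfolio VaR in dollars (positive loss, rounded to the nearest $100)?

$32,800

σ_p² = 0.36²·1.341² + 0.64²·3.78² + 2·0.2·0.36·0.64·1.341·3.78 = 6.5527 (%²).
σ_p = √6.5527 = 2.560%.
At 90%, z = 1.282.
VaR = 1.282 × 2.560% = 3.282%; on $1,000,000 that is $32,820.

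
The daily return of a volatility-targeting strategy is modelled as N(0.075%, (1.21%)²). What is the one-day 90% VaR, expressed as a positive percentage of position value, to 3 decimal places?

1.476%

At 90% one-sided, z = 1.282.
VaR = −μ + z·σ = −(0.075%) + 1.282 × 1.21% = 1.476%.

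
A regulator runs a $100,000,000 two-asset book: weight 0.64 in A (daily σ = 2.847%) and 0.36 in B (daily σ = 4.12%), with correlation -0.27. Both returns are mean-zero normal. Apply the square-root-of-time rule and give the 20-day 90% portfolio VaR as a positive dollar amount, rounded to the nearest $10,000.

σ_p = √(0.64²·2.847² + 0.36²·4.12² + 2·-0.27·0.64·0.36·2.847·4.12) = 2.015%.
σ_{20d} = 2.015% × √20 = 9.011%.
z(90%) = 1.282.
VaR = 1.282 × 9.011% = 11.552%; on $100,000,000 that is $11,552,000.

$11,550,000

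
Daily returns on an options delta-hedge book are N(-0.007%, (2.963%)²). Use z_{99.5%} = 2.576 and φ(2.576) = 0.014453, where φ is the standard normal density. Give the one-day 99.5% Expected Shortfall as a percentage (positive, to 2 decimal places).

Tail multiplier: φ(z)/(1−α) = 0.014453 / 0.005 = 2.891.
ES = −(-0.007%) + 2.963% × 2.891 = 8.573%.

8.57%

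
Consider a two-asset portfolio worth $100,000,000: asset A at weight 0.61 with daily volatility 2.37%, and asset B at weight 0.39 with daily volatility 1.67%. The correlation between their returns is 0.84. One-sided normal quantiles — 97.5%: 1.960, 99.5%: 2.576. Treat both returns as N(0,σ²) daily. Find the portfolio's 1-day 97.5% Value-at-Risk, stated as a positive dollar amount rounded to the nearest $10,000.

$3,970,000

σ_p² = 0.61²·2.37² + 0.39²·1.67² + 2·0.84·0.61·0.39·2.37·1.67 = 4.0961 (%²).
σ_p = √4.0961 = 2.024%.
VaR = 1.960 × 2.024% = 3.967%; on $100,000,000 that is $3,967,000.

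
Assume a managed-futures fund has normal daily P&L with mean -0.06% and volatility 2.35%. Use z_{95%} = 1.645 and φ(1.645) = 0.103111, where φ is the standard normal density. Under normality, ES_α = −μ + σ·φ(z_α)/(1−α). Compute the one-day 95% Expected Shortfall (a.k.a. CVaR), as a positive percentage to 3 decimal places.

Tail multiplier: φ(z)/(1−α) = 0.103111 / 0.05 = 2.062.
ES = −(-0.06%) + 2.35% × 2.062 = 4.906%.

4.906%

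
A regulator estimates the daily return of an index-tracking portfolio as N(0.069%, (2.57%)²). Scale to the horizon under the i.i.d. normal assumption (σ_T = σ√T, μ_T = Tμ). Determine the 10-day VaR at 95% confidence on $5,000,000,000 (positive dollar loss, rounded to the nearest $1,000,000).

At 95%, z = 1.645.
σ_{10d} = 2.57% × √10 = 8.127%; μ_{10d} = 10 × 0.069% = 0.690%.
VaR = −(0.690%) + 1.645 × 8.127% = 12.679%.
On $5,000,000,000: 0.12679 × $5,000,000,000 = $633,950,000.

$634,000,000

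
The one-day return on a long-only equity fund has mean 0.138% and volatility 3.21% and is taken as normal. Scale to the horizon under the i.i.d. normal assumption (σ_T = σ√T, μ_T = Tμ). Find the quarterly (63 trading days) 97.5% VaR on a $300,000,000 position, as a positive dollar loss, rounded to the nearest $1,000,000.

$124,000,000

At 97.5%, z = 1.960.
σ_{63d} = 3.21% × √63 = 25.479%; μ_{63d} = 63 × 0.138% = 8.694%.
VaR = −(8.694%) + 1.960 × 25.479% = 41.245%.
On $300,000,000: 0.41245 × $300,000,000 = $123,735,000.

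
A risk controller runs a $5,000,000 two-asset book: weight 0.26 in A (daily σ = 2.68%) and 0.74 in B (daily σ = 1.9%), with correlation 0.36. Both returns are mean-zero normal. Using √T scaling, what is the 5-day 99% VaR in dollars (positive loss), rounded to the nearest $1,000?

$463,000

σ_p = √(0.26²·2.68² + 0.74²·1.9² + 2·0.36·0.26·0.74·2.68·1.9) = 1.780%.
σ_{5d} = 1.780% × √5 = 3.980%.
z(99%) = 2.326.
VaR = 2.326 × 3.980% = 9.257%; on $5,000,000 that is $462,850.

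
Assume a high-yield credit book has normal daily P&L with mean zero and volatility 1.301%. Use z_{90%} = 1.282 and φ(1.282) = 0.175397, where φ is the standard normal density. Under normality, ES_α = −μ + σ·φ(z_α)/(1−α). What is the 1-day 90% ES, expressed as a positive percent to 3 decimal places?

2.282%

Tail multiplier: φ(z)/(1−α) = 0.175397 / 0.1 = 1.754.
ES = 1.301% × 1.754 = 2.282%.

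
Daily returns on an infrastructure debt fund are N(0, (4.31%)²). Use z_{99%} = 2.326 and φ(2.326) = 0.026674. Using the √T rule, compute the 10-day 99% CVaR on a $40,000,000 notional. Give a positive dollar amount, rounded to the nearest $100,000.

σ_{10d} = 4.31% × √10 = 13.629%.
ES multiplier = φ(z)/(1−α) = 0.026674/0.01 = 2.667.
ES = 13.629% × 2.667 = 36.349%; on $40,000,000: $14,539,600.

$14,500,000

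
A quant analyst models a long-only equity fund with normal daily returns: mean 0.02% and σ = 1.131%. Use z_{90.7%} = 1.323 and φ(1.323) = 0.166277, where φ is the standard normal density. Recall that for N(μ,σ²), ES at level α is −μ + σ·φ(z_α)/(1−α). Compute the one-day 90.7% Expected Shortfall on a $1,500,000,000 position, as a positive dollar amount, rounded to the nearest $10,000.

Tail multiplier: φ(z)/(1−α) = 0.166277 / 0.093 = 1.788.
ES = −(0.02%) + 1.131% × 1.788 = 2.002%.
On $1,500,000,000: 0.02002 × $1,500,000,000 = $30,030,000.

$30,030,000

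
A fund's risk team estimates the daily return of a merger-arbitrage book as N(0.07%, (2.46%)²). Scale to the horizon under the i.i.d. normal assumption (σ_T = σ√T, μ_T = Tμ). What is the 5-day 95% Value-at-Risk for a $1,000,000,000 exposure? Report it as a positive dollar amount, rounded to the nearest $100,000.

$87,000,000

At 95%, z = 1.645.
σ_{5d} = 2.46% × √5 = 5.501%; μ_{5d} = 5 × 0.07% = 0.350%.
VaR = −(0.350%) + 1.645 × 5.501% = 8.699%.
On $1,000,000,000: 0.08699 × $1,000,000,000 = $86,990,000.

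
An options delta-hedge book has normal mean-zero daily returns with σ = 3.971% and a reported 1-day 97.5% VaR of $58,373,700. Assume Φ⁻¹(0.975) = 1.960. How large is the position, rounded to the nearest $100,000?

VaR as a fraction of value: z·σ = 1.960 × 3.971% = 7.78316%.
Position = $58,373,700 / 0.0778316 = $750,000,000.

$750,000,000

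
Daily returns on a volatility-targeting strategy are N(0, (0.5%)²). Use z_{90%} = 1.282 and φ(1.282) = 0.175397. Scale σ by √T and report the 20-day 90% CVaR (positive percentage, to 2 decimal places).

σ_{20d} = 0.5% × √20 = 2.236%.
ES multiplier = φ(z)/(1−α) = 0.175397/0.1 = 1.754.
ES = 2.236% × 1.754 = 3.922%.

3.92%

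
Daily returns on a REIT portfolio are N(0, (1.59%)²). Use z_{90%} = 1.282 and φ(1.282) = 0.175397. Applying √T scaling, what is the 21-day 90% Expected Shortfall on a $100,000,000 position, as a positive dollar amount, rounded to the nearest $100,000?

σ_{21d} = 1.59% × √21 = 7.286%.
ES multiplier = φ(z)/(1−α) = 0.175397/0.1 = 1.754.
ES = 7.286% × 1.754 = 12.780%; on $100,000,000: $12,780,000.

$12,800,000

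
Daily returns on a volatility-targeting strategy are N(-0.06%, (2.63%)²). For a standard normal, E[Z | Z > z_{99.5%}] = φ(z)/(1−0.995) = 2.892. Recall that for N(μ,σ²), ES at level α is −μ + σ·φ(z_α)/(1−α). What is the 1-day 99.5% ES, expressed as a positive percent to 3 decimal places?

7.666%

ES = −(-0.06%) + 2.63% × 2.892 = 7.666%.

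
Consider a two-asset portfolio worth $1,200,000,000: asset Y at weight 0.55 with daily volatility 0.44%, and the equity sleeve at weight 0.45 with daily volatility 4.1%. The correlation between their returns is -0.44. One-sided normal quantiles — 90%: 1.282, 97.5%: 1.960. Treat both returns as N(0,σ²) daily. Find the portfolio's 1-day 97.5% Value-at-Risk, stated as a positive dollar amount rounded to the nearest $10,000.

σ_p² = 0.55²·0.44² + 0.45²·4.1² + 2·-0.44·0.55·0.45·0.44·4.1 = 3.0697 (%²).
σ_p = √3.0697 = 1.752%.
VaR = 1.960 × 1.752% = 3.434%; on $1,200,000,000 that is $41,208,000.

$41,210,000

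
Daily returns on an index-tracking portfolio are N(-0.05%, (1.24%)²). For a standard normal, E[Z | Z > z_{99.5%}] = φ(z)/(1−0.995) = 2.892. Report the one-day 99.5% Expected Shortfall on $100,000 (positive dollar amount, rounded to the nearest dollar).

ES = −(-0.05%) + 1.24% × 2.892 = 3.636%.
On $100,000: 0.03636 × $100,000 = $3,636.

$3,636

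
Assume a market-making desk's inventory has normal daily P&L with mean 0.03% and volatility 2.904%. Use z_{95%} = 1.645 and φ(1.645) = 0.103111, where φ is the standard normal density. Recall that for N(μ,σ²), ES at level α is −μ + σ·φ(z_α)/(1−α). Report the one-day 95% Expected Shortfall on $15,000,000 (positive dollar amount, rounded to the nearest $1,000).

$894,000

Tail multiplier: φ(z)/(1−α) = 0.103111 / 0.05 = 2.062.
ES = −(0.03%) + 2.904% × 2.062 = 5.958%.
On $15,000,000: 0.05958 × $15,000,000 = $893,700.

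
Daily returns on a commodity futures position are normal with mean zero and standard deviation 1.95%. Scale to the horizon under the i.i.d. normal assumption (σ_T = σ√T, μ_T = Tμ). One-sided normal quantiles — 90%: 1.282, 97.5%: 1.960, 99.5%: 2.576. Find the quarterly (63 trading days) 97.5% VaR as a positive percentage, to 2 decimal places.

σ_{63d} = 1.95% × √63 = 15.478%.
VaR = 1.960 × 15.478% = 30.337%.

30.34%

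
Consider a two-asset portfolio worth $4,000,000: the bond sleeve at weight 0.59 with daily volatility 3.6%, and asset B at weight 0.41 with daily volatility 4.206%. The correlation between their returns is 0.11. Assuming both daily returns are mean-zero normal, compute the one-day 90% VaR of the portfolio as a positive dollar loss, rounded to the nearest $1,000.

$148,000

σ_p² = 0.59²·3.6² + 0.41²·4.206² + 2·0.11·0.59·0.41·3.6·4.206 = 8.2909 (%²).
σ_p = √8.2909 = 2.879%.
At 90%, z = 1.282.
VaR = 1.282 × 2.879% = 3.691%; on $4,000,000 that is $147,640.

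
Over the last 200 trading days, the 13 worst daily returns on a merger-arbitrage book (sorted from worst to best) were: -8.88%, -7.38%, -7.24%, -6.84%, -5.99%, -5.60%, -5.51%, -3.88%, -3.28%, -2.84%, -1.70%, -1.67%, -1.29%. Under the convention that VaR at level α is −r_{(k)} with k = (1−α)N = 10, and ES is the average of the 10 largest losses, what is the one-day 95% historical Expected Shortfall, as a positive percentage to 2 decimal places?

The 10 worst returns sum to -57.44%.
ES = −(-57.44%) / 10 = 5.744% ≈ 5.74%.

5.74%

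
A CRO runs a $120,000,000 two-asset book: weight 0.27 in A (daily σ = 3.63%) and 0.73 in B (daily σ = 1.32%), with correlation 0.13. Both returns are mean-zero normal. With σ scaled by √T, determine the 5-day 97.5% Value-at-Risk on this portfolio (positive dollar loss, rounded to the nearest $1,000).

σ_p = √(0.27²·3.63² + 0.73²·1.32² + 2·0.13·0.27·0.73·3.63·1.32) = 1.461%.
σ_{5d} = 1.461% × √5 = 3.267%.
z(97.5%) = 1.960.
VaR = 1.960 × 3.267% = 6.403%; on $120,000,000 that is $7,683,600.

$7,684,000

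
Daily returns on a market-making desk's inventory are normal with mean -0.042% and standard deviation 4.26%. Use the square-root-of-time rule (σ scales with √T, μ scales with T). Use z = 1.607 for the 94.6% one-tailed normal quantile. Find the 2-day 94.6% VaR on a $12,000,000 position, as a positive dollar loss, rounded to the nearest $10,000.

σ_{2d} = 4.26% × √2 = 6.025%; μ_{2d} = 2 × -0.042% = -0.084%.
VaR = −(-0.084%) + 1.607 × 6.025% = 9.766%.
On $12,000,000: 0.09766 × $12,000,000 = $1,171,920.

$1,170,000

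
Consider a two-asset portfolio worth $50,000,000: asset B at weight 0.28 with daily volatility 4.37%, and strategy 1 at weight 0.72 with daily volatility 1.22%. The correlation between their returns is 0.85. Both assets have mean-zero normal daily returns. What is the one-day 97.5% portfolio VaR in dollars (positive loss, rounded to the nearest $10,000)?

σ_p² = 0.28²·4.37² + 0.72²·1.22² + 2·0.85·0.28·0.72·4.37·1.22 = 4.0960 (%²).
σ_p = √4.0960 = 2.024%.
At 97.5%, z = 1.960.
VaR = 1.960 × 2.024% = 3.967%; on $50,000,000 that is $1,983,500.

$1,980,000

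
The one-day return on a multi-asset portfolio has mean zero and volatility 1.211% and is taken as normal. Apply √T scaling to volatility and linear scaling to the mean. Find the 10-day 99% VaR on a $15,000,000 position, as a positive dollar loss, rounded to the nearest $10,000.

$1,340,000

At 99%, z = 2.326.
σ_{10d} = 1.211% × √10 = 3.830%.
VaR = 2.326 × 3.830% = 8.909%.
On $15,000,000: 0.08909 × $15,000,000 = $1,336,350.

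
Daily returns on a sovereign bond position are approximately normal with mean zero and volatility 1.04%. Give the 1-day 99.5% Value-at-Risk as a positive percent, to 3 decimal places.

At 99.5% one-sided, z = 2.576.
VaR = z·σ = 2.576 × 1.04% = 2.679%.

2.679%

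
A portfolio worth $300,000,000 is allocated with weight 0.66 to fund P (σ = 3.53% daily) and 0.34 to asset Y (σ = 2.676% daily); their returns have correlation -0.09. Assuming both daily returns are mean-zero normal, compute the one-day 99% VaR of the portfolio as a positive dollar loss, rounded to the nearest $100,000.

$16,900,000

σ_p² = 0.66²·3.53² + 0.34²·2.676² + 2·-0.09·0.66·0.34·3.53·2.676 = 5.8742 (%²).
σ_p = √5.8742 = 2.424%.
At 99%, z = 2.326.
VaR = 2.326 × 2.424% = 5.638%; on $300,000,000 that is $16,914,000.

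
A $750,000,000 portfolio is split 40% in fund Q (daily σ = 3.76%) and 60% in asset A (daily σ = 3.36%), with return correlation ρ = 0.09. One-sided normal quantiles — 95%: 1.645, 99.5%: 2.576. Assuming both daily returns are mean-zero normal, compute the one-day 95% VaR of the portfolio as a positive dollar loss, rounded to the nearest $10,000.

σ_p² = 0.4²·3.76² + 0.6²·3.36² + 2·0.09·0.4·0.6·3.76·3.36 = 6.8720 (%²).
σ_p = √6.8720 = 2.621%.
VaR = 1.645 × 2.621% = 4.312%; on $750,000,000 that is $32,340,000.

$32,340,000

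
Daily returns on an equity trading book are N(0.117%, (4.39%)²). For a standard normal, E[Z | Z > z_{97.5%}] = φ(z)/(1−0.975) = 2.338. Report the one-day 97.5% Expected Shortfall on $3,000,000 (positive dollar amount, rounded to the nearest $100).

ES = −(0.117%) + 4.39% × 2.338 = 10.147%.
On $3,000,000: 0.10147 × $3,000,000 = $304,410.

$304,400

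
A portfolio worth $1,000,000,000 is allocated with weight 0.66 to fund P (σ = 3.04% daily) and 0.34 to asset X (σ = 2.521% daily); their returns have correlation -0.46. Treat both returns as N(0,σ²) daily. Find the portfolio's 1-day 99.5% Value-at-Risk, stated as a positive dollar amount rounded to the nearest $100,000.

σ_p² = 0.66²·3.04² + 0.34²·2.521² + 2·-0.46·0.66·0.34·3.04·2.521 = 3.1781 (%²).
σ_p = √3.1781 = 1.783%.
At 99.5%, z = 2.576.
VaR = 2.576 × 1.783% = 4.593%; on $1,000,000,000 that is $45,930,000.

$45,900,000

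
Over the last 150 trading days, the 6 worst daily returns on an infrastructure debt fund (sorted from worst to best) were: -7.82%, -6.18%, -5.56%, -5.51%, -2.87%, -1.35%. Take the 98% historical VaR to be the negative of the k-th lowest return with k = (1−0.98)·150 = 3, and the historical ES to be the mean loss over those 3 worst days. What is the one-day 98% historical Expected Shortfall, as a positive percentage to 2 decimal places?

6.52%

The 3 worst returns sum to -19.56%.
ES = −(-19.56%) / 3 = 6.52%.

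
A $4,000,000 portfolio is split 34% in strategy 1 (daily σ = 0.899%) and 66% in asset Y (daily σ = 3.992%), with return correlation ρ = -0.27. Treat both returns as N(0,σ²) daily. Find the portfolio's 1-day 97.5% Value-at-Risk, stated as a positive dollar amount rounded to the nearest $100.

σ_p² = 0.34²·0.899² + 0.66²·3.992² + 2·-0.27·0.34·0.66·0.899·3.992 = 6.6003 (%²).
σ_p = √6.6003 = 2.569%.
At 97.5%, z = 1.960.
VaR = 1.960 × 2.569% = 5.035%; on $4,000,000 that is $201,400.

$201,400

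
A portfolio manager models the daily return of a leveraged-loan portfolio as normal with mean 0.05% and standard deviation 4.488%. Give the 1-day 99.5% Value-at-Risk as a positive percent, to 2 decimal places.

At 99.5% one-sided, z = 2.576.
VaR = −μ + z·σ = −(0.05%) + 2.576 × 4.488% = 11.511%.

11.51%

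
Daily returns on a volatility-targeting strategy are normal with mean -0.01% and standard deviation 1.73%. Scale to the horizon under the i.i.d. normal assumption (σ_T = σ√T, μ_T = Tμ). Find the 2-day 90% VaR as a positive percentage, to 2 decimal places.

At 90%, z = 1.282.
σ_{2d} = 1.73% × √2 = 2.447%; μ_{2d} = 2 × -0.01% = -0.020%.
VaR = −(-0.020%) + 1.282 × 2.447% = 3.157%.

3.16%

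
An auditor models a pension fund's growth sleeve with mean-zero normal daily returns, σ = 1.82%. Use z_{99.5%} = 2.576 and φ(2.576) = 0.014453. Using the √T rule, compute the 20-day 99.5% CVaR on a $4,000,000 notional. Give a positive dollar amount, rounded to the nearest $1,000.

$941,000

σ_{20d} = 1.82% × √20 = 8.139%.
ES multiplier = φ(z)/(1−α) = 0.014453/0.005 = 2.891.
ES = 8.139% × 2.891 = 23.530%; on $4,000,000: $941,200.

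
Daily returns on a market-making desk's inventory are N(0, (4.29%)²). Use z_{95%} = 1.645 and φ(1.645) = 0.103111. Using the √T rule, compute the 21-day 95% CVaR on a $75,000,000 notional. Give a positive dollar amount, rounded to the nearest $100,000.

σ_{21d} = 4.29% × √21 = 19.659%.
ES multiplier = φ(z)/(1−α) = 0.103111/0.05 = 2.062.
ES = 19.659% × 2.062 = 40.537%; on $75,000,000: $30,402,750.

$30,400,000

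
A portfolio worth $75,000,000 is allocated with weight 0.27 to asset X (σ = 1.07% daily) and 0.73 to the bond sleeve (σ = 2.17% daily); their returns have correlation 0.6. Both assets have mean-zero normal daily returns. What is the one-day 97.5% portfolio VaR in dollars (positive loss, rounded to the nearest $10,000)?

$2,610,000

σ_p² = 0.27²·1.07² + 0.73²·2.17² + 2·0.6·0.27·0.73·1.07·2.17 = 3.1420 (%²).
σ_p = √3.1420 = 1.773%.
At 97.5%, z = 1.960.
VaR = 1.960 × 1.773% = 3.475%; on $75,000,000 that is $2,606,250.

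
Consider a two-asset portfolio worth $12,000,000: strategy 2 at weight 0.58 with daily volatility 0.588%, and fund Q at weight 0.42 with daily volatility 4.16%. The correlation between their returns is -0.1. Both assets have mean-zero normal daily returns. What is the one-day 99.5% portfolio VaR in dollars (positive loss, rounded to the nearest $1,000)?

σ_p² = 0.58²·0.588² + 0.42²·4.16² + 2·-0.1·0.58·0.42·0.588·4.16 = 3.0498 (%²).
σ_p = √3.0498 = 1.746%.
At 99.5%, z = 2.576.
VaR = 2.576 × 1.746% = 4.498%; on $12,000,000 that is $539,760.

$540,000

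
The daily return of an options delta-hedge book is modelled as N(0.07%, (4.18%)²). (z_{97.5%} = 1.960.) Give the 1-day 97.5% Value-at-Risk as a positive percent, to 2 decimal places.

VaR = −μ + z·σ = −(0.07%) + 1.960 × 4.18% = 8.123%.

8.12%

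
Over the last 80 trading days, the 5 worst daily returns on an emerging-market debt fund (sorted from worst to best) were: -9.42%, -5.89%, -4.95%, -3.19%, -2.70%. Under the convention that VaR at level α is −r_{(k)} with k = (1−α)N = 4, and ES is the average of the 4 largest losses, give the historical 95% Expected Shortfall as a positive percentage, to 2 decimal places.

5.86%

The 4 worst returns sum to -23.45%.
ES = −(-23.45%) / 4 = 5.8625% ≈ 5.86%.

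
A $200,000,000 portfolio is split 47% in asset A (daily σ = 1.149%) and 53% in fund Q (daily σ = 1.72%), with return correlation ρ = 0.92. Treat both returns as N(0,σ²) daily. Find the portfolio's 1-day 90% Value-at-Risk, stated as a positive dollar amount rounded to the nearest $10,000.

$3,650,000

σ_p² = 0.47²·1.149² + 0.53²·1.72² + 2·0.92·0.47·0.53·1.149·1.72 = 2.0285 (%²).
σ_p = √2.0285 = 1.424%.
At 90%, z = 1.282.
VaR = 1.282 × 1.424% = 1.826%; on $200,000,000 that is $3,652,000.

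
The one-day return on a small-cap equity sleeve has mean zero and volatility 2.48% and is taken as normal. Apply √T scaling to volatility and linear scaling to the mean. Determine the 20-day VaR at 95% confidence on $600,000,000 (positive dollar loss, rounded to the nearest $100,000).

At 95%, z = 1.645.
σ_{20d} = 2.48% × √20 = 11.091%.
VaR = 1.645 × 11.091% = 18.245%.
On $600,000,000: 0.18245 × $600,000,000 = $109,470,000.

$109,500,000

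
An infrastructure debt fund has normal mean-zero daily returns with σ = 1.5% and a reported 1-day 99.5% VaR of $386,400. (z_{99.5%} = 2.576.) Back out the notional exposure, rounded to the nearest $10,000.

VaR as a fraction of value: z·σ = 2.576 × 1.5% = 3.864%.
Position = $386,400 / 0.03864 = $10,000,000.

$10,000,000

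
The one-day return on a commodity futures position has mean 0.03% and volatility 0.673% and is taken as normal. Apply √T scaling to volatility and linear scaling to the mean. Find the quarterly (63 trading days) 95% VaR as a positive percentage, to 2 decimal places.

At 95%, z = 1.645.
σ_{63d} = 0.673% × √63 = 5.342%; μ_{63d} = 63 × 0.03% = 1.890%.
VaR = −(1.890%) + 1.645 × 5.342% = 6.898%.

6.90%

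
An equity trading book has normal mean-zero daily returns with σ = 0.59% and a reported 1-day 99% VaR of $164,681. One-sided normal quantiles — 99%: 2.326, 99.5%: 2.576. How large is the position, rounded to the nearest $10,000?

VaR as a fraction of value: z·σ = 2.326 × 0.59% = 1.37234%.
Position = $164,681 / 0.0137234 = $12,000,015.

$12,000,000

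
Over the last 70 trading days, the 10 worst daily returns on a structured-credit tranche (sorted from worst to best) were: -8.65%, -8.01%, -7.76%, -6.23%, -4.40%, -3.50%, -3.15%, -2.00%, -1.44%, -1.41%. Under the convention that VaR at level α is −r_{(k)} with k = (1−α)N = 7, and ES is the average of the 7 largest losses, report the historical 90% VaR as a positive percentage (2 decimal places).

k = 7; the 7th lowest return is -3.15%, so VaR = 3.15%.

3.15%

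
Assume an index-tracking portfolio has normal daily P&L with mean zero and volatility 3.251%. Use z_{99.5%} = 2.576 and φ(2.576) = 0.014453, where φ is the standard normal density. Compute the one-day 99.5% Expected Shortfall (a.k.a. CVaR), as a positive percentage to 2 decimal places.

Tail multiplier: φ(z)/(1−α) = 0.014453 / 0.005 = 2.891.
ES = 3.251% × 2.891 = 9.399%.

9.40%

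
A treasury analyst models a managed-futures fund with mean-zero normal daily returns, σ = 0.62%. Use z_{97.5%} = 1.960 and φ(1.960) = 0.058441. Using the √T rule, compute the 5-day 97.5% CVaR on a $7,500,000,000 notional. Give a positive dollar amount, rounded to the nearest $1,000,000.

$243,000,000

σ_{5d} = 0.62% × √5 = 1.386%.
ES multiplier = φ(z)/(1−α) = 0.058441/0.025 = 2.338.
ES = 1.386% × 2.338 = 3.240%; on $7,500,000,000: $243,000,000.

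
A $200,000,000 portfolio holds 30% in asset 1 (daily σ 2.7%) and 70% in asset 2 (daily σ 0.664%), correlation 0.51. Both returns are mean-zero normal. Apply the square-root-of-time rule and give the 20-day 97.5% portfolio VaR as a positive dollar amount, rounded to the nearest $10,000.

$19,650,000

σ_p = √(0.3²·2.7² + 0.7²·0.664² + 2·0.51·0.3·0.7·2.7·0.664) = 1.121%.
σ_{20d} = 1.121% × √20 = 5.013%.
z(97.5%) = 1.960.
VaR = 1.960 × 5.013% = 9.825%; on $200,000,000 that is $19,650,000.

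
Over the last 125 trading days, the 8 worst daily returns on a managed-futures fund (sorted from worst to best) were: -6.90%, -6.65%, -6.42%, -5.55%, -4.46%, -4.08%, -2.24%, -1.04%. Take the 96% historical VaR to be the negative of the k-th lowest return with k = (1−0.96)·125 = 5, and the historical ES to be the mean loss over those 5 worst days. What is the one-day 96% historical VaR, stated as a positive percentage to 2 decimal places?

4.46%

k = 5; the 5th lowest return is -4.46%, so VaR = 4.46%.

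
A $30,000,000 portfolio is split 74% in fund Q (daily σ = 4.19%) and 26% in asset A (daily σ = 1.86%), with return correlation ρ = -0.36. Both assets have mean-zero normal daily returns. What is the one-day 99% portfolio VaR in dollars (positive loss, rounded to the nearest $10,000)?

$2,070,000

σ_p² = 0.74²·4.19² + 0.26²·1.86² + 2·-0.36·0.74·0.26·4.19·1.86 = 8.7680 (%²).
σ_p = √8.7680 = 2.961%.
At 99%, z = 2.326.
VaR = 2.326 × 2.961% = 6.887%; on $30,000,000 that is $2,066,100.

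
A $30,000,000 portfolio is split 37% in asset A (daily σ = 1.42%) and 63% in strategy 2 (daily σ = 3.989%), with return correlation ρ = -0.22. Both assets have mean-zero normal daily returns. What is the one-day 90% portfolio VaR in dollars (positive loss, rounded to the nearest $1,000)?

$943,000

σ_p² = 0.37²·1.42² + 0.63²·3.989² + 2·-0.22·0.37·0.63·1.42·3.989 = 6.0106 (%²).
σ_p = √6.0106 = 2.452%.
At 90%, z = 1.282.
VaR = 1.282 × 2.452% = 3.143%; on $30,000,000 that is $942,900.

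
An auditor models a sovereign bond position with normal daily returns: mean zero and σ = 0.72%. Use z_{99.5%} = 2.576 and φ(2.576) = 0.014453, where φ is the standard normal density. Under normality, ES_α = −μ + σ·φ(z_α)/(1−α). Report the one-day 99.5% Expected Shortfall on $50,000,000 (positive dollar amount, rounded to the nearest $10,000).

$1,040,000

Tail multiplier: φ(z)/(1−α) = 0.014453 / 0.005 = 2.891.
ES = 0.72% × 2.891 = 2.082%.
On $50,000,000: 0.02082 × $50,000,000 = $1,041,000.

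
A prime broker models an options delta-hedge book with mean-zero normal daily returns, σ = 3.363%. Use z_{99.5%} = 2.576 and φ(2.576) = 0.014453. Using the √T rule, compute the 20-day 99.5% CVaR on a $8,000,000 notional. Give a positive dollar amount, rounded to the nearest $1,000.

$3,478,000

σ_{20d} = 3.363% × √20 = 15.040%.
ES multiplier = φ(z)/(1−α) = 0.014453/0.005 = 2.891.
ES = 15.040% × 2.891 = 43.481%; on $8,000,000: $3,478,480.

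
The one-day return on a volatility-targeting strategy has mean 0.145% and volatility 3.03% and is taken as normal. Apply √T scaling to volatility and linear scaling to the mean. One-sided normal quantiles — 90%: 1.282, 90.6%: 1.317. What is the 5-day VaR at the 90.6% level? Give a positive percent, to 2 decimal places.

8.20%

σ_{5d} = 3.03% × √5 = 6.775%; μ_{5d} = 5 × 0.145% = 0.725%.
VaR = −(0.725%) + 1.317 × 6.775% = 8.198%.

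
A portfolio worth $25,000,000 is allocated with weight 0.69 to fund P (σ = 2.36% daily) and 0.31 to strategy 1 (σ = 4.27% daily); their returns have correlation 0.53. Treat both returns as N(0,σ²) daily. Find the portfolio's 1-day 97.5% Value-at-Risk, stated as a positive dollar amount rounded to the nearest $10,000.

$1,270,000

σ_p² = 0.69²·2.36² + 0.31²·4.27² + 2·0.53·0.69·0.31·2.36·4.27 = 6.6887 (%²).
σ_p = √6.6887 = 2.586%.
At 97.5%, z = 1.960.
VaR = 1.960 × 2.586% = 5.069%; on $25,000,000 that is $1,267,250.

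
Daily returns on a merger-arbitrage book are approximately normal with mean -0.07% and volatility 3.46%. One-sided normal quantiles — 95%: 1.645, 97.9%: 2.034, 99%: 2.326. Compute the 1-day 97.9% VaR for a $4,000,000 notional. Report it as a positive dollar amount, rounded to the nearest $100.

$284,300

VaR = −μ + z·σ = −(-0.07%) + 2.034 × 3.46% = 7.108%.
On $4,000,000: 0.07108 × $4,000,000 = $284,320.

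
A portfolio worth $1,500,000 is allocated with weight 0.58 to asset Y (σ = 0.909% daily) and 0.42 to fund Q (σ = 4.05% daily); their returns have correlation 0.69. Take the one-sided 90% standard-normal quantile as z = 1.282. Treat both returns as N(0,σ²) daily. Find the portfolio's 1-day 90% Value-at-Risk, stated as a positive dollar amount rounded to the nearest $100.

σ_p² = 0.58²·0.909² + 0.42²·4.05² + 2·0.69·0.58·0.42·0.909·4.05 = 4.4089 (%²).
σ_p = √4.4089 = 2.100%.
VaR = 1.282 × 2.100% = 2.692%; on $1,500,000 that is $40,380.

$40,400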